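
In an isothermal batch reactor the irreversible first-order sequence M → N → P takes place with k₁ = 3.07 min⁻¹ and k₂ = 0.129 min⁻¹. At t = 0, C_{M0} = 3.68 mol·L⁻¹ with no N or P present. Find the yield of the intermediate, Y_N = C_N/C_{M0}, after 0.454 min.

0.725

For first-order series with pure M initially, C_N(t) = k₁C_{M0}/(k₂−k₁)·(e^(−k₁t) − e^(−k₂t)).
e^(−k₁t) = e^(−3.07×0.454) = e^(−1.394) = 0.2481; e^(−k₂t) = e^(−0.05857) = 0.9431.
C_N = 3.07×3.68/(0.129−3.07) × (0.2481−0.9431) = (-3.841)×(-0.6950) = 2.670 mol·L⁻¹.
Y_N = C_N/C_{M0} = 2.670/3.68 = 0.725.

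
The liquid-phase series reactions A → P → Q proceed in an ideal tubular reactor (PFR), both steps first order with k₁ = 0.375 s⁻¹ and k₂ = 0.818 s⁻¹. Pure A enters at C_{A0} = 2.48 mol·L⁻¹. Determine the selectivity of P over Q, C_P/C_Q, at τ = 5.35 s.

0.135

The intermediate concentration in a first-order A→B→C sequence is C_P = k₁C_{A0}(e^(−k₁τ) − e^(−k₂τ))/(k₂−k₁).
e^(−k₁τ) = e^(−0.375×5.35) = e^(−2.006) = 0.1345; e^(−k₂τ) = e^(−4.376) = 0.01257.
C_P = 0.375×2.48/(0.818−0.375) × (0.1345−0.01257) = 2.099×0.1219 = 0.2560 mol·L⁻¹.
C_A = C_{A0}e^(−k₁τ) = 0.3335 mol·L⁻¹, so C_Q = C_{A0}−C_A−C_P = 1.891 mol·L⁻¹; C_P/C_Q = 0.135.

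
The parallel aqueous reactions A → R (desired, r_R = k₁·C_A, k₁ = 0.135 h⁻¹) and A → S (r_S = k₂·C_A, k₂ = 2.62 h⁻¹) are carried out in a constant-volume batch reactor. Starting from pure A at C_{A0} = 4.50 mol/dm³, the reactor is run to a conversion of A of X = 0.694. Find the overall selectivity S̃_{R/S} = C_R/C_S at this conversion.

C_A = C_{A0}(1−X) = 1.377 mol/dm³.
Both paths are first order in A, so the instantaneous fraction to R is constant: dC_R/d(−C_A) = k₁/(k₁+k₂) = 0.04900.
C_R = 0.04900·(C_{A0}−C_A) = 0.04900×3.123 = 0.153 mol/dm³.
C_S = (C_{A0}−C_A)−C_R = 2.970 mol/dm³; S̃_{R/S} = 0.1530/2.970 = 0.0515.

0.0515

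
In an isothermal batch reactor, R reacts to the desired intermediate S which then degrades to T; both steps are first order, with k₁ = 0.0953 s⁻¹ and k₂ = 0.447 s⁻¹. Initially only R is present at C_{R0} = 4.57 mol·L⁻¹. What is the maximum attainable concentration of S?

Evaluating C_S at t_opt = ln(k₂/k₁)/(k₂−k₁) gives C_{S,max}/C_{R0} = (k₁/k₂)^[k₂/(k₂−k₁)].
= (0.0953/0.447)^(0.447/(0.447−0.0953)) = (0.2132)^(1.271) = 0.1403.
C_{S,max} = 0.1403×4.57 = 0.641 mol·L⁻¹.

0.641 mol·L⁻¹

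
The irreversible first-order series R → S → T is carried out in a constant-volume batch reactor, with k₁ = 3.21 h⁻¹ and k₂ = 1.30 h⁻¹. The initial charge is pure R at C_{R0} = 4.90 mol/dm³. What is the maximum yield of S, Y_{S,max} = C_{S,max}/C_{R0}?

At the optimum, C_{S,max}/C_{R0} = (k₁/k₂)^[k₂/(k₂−k₁)].
= (3.21/1.30)^(1.30/(1.30−3.21)) = (2.469)^(-0.6806) = 0.5405.

0.541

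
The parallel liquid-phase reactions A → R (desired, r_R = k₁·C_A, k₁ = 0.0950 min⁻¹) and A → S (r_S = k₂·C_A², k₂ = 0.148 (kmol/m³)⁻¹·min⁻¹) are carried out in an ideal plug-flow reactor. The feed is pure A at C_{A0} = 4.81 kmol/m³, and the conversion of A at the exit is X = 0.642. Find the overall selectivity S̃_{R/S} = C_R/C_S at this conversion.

C_A = C_{A0}(1−X) = 1.722 kmol/m³.
Along a PFR/batch, dC_R/dC_A = −r_R/(r_R+r_S) = −k₁/(k₁+k₂·C_A).
Integrating from C_{A0} to C_A: C_R = (0.0950/0.148)·ln[(0.0950+0.148·4.81)/(0.0950+0.148·1.72)] = 0.6419·ln(0.8069/0.3499) = 0.5364 kmol/m³.
C_S = (C_{A0}−C_A)−C_R = 2.552 kmol/m³; S̃_{R/S} = 0.5364/2.552 = 0.210.

0.210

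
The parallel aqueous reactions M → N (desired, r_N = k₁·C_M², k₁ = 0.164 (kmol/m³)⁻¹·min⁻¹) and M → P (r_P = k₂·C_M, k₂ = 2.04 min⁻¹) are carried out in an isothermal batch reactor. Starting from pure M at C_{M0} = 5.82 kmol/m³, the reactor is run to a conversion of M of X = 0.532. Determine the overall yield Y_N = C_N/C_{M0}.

C_M = C_{M0}(1−X) = 2.724 kmol/m³.
Along a PFR/batch, dC_P/dC_M = −r_P/(r_N+r_P) = −k₂/(k₂+k₁·C_M).
Integrating from C_{M0} to C_M: C_P = (2.04/0.164)·ln[(2.04+0.164·5.82)/(2.04+0.164·2.72)] = 12.44·ln(2.994/2.487) = 2.311 kmol/m³.
Then C_N = (C_{M0}−C_M) − C_P = 3.096 − 2.311 = 0.7849 kmol/m³.
Y_N = C_N/C_{M0} = 0.7849/5.82 = 0.135.

0.135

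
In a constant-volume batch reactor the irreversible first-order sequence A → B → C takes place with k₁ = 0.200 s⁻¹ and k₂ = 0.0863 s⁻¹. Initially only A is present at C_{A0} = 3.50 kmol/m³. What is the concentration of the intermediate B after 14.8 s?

For first-order series with pure A initially, C_B(t) = k₁C_{A0}/(k₂−k₁)·(e^(−k₁t) − e^(−k₂t)).
e^(−k₁t) = e^(−0.200×14.8) = e^(−2.960) = 0.05182; e^(−k₂t) = e^(−1.277) = 0.2788.
C_B = 0.200×3.50/(0.0863−0.200) × (0.05182−0.2788) = (-6.157)×(-0.2270) = 1.397 kmol/m³.

1.40 kmol/m³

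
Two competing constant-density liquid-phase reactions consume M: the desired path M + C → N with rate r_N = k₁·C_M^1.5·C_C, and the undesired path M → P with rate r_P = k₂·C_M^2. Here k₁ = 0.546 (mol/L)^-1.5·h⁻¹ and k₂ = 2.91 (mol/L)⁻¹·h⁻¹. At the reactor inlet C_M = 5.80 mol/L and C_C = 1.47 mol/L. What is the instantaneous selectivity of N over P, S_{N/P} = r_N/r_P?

0.115

S_{N/P} = r_N/r_P = (k₁·C_M^1.5·C_C)/(k₂·C_M^2) = (k₁/k₂)·C_M^-0.5·C_C.
= (0.546×5.800^1.5×1.470) / (2.91×5.800^2) = 11.21/97.89 = 0.115.
The undesired path is higher order in M, so low C_M (CSTR or dilute feed) favours N.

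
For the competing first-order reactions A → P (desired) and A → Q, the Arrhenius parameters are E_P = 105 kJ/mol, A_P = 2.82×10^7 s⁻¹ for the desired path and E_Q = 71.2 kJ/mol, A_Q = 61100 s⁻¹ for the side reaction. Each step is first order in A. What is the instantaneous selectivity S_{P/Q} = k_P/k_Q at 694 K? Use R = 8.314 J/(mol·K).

Since both paths have the same order in A, the concentration cancels and S_{P/Q} = k_P/k_Q = (A_P/A_Q)·exp[(E_Q−E_P)/(RT)].
(E_Q−E_P)/(RT) = (71.2−105)×10³/(8.314×694) = -33800/5770 = -5.858.
k_P/k_Q = (2.82×10^7/61100)·exp(-5.858) = 461.5 × 0.002857 = 1.32.

1.32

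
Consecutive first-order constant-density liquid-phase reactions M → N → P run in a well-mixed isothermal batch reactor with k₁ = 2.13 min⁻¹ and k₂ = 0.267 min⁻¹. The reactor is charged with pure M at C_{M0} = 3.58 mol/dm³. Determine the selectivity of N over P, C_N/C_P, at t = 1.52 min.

Solving the coupled first-order balances gives C_N(t) = [k₁/(k₂−k₁)]·C_{M0}·(e^(−k₁t) − e^(−k₂t)).
e^(−k₁t) = e^(−2.13×1.52) = e^(−3.238) = 0.03926; e^(−k₂t) = e^(−0.4058) = 0.6664.
C_N = 2.13×3.58/(0.267−2.13) × (0.03926−0.6664) = (-4.093)×(-0.6272) = 2.567 mol/dm³.
C_M = C_{M0}e^(−k₁t) = 0.1405 mol/dm³, so C_P = C_{M0}−C_M−C_N = 0.8724 mol/dm³; C_N/C_P = 2.94.

2.94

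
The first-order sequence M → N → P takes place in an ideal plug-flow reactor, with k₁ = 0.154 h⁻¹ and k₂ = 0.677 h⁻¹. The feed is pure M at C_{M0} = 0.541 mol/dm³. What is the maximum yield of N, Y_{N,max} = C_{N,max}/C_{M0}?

At the optimum, C_{N,max}/C_{M0} = (k₁/k₂)^[k₂/(k₂−k₁)].
= (0.154/0.677)^(0.677/(0.677−0.154)) = (0.2275)^(1.294) = 0.1471.

0.147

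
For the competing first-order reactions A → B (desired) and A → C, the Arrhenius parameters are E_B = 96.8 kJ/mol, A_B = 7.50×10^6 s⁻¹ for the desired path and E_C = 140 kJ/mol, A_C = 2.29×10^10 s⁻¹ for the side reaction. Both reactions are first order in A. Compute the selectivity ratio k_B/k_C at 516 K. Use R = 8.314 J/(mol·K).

7.74

With equal orders, S_{B/C} = k_B/k_C = (A_B/A_C)·exp[(E_C−E_B)/(RT)].
(E_C−E_B)/(RT) = (140−96.8)×10³/(8.314×516) = 43200/4290 = 10.07.
k_B/k_C = (7.50×10^6/2.29×10^10)·exp(10.07) = 3.275×10^-4 × 23621 = 7.74.
Since E_B < E_C, lowering the temperature improves selectivity toward B.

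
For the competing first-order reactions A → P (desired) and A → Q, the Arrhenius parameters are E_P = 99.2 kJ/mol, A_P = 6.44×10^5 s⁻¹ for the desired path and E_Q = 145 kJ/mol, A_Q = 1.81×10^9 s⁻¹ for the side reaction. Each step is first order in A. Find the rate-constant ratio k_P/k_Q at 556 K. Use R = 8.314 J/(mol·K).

7.15

k_P/k_Q = (A_P/A_Q)·exp[−(E_P−E_Q)/(RT)] = (A_P/A_Q)·exp[(E_Q−E_P)/(RT)].
(E_Q−E_P)/(RT) = (145−99.2)×10³/(8.314×556) = 45800/4623 = 9.908.
k_P/k_Q = (6.44×10^5/1.81×10^9)·exp(9.908) = 3.558×10^-4 × 20088 = 7.15.
Since E_P < E_Q, lowering the temperature improves selectivity toward P.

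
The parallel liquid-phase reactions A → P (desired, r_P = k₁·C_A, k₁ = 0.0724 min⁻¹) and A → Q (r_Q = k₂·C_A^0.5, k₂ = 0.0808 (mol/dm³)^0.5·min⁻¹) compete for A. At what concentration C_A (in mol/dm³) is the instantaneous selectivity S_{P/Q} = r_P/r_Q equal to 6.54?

53.3 mol/dm³

S_{P/Q} = (k₁/k₂)·C_A^0.5 ⇒ C_A = (S·k₂/k₁)^(2).
= (6.54×0.0808/0.0724)^(2) = (7.299)^(2) = 53.3 mol/dm³.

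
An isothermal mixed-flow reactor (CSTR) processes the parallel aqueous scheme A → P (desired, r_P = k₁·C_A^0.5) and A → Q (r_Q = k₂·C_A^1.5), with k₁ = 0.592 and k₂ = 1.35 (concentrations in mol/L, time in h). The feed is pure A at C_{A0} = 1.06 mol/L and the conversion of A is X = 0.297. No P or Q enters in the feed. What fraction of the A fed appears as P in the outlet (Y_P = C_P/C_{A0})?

0.110

Exit C_A = C_{A0}(1−X) = 1.06×0.703 = 0.7452 mol/L.
Rates in a CSTR are evaluated at the outlet concentration: r_P = 0.592×0.7452^0.5 = 0.5110, r_Q = 1.35×0.7452^1.5 = 0.8684.
Fraction of consumed A going to P: r_P/(r_P+r_Q) = 0.3705.
C_P = 0.3705·C_{A0}·X = 0.3705×1.06×0.297 = 0.117 mol/L; Y_P = C_P/C_{A0} = 0.110.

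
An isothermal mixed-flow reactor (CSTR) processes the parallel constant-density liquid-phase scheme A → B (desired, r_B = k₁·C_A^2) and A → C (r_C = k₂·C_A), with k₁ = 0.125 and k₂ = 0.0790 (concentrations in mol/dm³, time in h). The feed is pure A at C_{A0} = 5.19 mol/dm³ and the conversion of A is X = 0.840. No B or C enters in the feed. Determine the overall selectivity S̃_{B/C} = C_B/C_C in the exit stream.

Exit C_A = C_{A0}(1−X) = 5.19×0.160 = 0.8304 mol/dm³.
In a CSTR the entire volume is at exit conditions, so r_B = 0.125×0.8304^2 = 0.08620 and r_C = 0.0790×0.8304 = 0.06560.
Overall selectivity = C_B/C_C = r_Bτ/(r_Cτ) = r_B/r_C = 1.31.

1.31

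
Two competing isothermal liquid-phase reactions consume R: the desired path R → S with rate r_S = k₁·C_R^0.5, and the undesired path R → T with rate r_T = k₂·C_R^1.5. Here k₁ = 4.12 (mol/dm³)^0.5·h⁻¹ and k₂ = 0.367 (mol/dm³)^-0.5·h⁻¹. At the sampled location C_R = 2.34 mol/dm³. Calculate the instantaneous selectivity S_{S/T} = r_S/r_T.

4.80

S_{S/T} = r_S/r_T = (k₁·C_R^0.5)/(k₂·C_R^1.5) = (k₁/k₂)·C_R⁻¹.
= (4.12×2.340^0.5) / (0.367×2.340^1.5) = 6.302/1.314 = 4.80.
The undesired path is higher order in R, so low C_R (CSTR or dilute feed) favours S.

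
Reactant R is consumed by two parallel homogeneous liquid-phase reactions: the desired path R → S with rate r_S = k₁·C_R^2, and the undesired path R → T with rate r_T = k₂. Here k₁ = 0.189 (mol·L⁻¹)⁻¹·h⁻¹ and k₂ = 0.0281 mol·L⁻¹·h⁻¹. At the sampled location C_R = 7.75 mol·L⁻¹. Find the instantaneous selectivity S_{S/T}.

S_{S/T} = r_S/r_T = (k₁·C_R^2)/(k₂) = (k₁/k₂)·C_R^2.
= (0.189×7.750^2) / (0.0281) = 11.35/0.02810 = 404.

404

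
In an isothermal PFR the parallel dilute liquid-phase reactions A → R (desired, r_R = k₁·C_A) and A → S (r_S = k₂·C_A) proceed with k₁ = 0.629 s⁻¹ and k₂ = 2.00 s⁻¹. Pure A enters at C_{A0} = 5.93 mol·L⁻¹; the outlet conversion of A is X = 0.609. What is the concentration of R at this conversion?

C_A = C_{A0}(1−X) = 2.319 mol·L⁻¹.
Both paths are first order in A, so the instantaneous fraction to R is constant: dC_R/d(−C_A) = k₁/(k₁+k₂) = 0.2393.
C_R = 0.2393·(C_{A0}−C_A) = 0.2393×3.611 = 0.864 mol·L⁻¹.

0.864 mol·L⁻¹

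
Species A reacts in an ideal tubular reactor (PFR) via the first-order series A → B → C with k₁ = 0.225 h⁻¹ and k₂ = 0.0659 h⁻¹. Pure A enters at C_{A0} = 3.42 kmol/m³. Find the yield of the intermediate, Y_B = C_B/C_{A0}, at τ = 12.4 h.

For first-order series with pure A initially, C_B(τ) = k₁C_{A0}/(k₂−k₁)·(e^(−k₁τ) − e^(−k₂τ)).
e^(−k₁τ) = e^(−0.225×12.4) = e^(−2.790) = 0.06142; e^(−k₂τ) = e^(−0.8172) = 0.4417.
C_B = 0.225×3.42/(0.0659−0.225) × (0.06142−0.4417) = (-4.837)×(-0.3803) = 1.839 kmol/m³.
Y_B = C_B/C_{A0} = 1.839/3.42 = 0.538.

0.538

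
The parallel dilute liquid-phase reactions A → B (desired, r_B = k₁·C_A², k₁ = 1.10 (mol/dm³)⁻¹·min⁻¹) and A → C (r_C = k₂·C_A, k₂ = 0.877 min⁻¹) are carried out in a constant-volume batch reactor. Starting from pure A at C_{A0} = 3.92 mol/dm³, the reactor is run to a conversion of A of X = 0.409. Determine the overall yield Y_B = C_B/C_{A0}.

0.325

C_A = C_{A0}(1−X) = 2.317 mol/dm³.
Along a PFR/batch, dC_C/dC_A = −r_C/(r_B+r_C) = −k₂/(k₂+k₁·C_A).
Integrating from C_{A0} to C_A: C_C = (0.877/1.10)·ln[(0.877+1.10·3.92)/(0.877+1.10·2.32)] = 0.7973·ln(5.189/3.425) = 0.3311 mol/dm³.
Then C_B = (C_{A0}−C_A) − C_C = 1.603 − 0.3311 = 1.272 mol/dm³.
Y_B = C_B/C_{A0} = 1.272/3.92 = 0.325.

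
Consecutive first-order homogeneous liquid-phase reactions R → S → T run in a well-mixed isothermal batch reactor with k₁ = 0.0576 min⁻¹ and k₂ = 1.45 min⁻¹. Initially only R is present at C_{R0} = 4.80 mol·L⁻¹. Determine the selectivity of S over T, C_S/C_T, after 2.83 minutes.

0.297

For first-order series with pure R initially, C_S(t) = k₁C_{R0}/(k₂−k₁)·(e^(−k₁t) − e^(−k₂t)).
e^(−k₁t) = e^(−0.0576×2.83) = e^(−0.1630) = 0.8496; e^(−k₂t) = e^(−4.104) = 0.01651.
C_S = 0.0576×4.80/(1.45−0.0576) × (0.8496−0.01651) = 0.1986×0.8331 = 0.1654 mol·L⁻¹.
C_R = C_{R0}e^(−k₁t) = 4.078 mol·L⁻¹, so C_T = C_{R0}−C_R−C_S = 0.5566 mol·L⁻¹; C_S/C_T = 0.297.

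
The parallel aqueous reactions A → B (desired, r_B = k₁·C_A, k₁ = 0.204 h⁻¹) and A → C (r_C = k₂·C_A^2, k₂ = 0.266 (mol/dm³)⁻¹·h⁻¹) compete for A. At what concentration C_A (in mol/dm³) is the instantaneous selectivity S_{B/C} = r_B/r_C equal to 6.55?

0.117 mol/dm³

S_{B/C} = (k₁/k₂)·C_A⁻¹ ⇒ C_A = (S·k₂/k₁)^(-1).
= (6.55×0.266/0.204)^(-1) = (8.541)^(-1) = 0.117 mol/dm³.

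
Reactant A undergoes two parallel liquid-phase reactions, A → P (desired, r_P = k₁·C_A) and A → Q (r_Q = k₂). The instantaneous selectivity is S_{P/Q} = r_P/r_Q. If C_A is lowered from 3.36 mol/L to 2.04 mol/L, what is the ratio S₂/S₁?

S_{P/Q} = (k₁/k₂)·C_A, so S₂/S₁ = (C_{A,2}/C_{A,1}).
= 2.04/3.36 = 0.607.

0.607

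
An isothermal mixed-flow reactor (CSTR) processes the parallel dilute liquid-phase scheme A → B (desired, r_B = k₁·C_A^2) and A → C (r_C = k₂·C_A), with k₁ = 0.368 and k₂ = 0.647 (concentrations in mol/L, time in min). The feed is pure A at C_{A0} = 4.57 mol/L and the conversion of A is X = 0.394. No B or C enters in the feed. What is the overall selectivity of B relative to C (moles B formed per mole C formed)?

1.58

Exit C_A = C_{A0}(1−X) = 4.57×0.606 = 2.769 mol/L.
Rates in a CSTR are evaluated at the outlet concentration: r_B = 0.368×2.769^2 = 2.822, r_C = 0.647×2.769 = 1.792.
Overall selectivity = C_B/C_C = r_Bτ/(r_Cτ) = r_B/r_C = 1.58.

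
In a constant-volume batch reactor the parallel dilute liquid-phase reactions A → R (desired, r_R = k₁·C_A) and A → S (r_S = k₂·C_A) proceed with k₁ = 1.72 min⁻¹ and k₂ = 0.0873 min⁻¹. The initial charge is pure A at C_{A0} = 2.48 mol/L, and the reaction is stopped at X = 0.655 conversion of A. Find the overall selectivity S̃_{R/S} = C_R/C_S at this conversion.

C_A = C_{A0}(1−X) = 0.8556 mol/L.
Both paths are first order in A, so the instantaneous fraction to R is constant: dC_R/d(−C_A) = k₁/(k₁+k₂) = 0.9517.
C_R = 0.9517·(C_{A0}−C_A) = 0.9517×1.624 = 1.55 mol/L.
C_S = (C_{A0}−C_A)−C_R = 0.07847 mol/L; S̃_{R/S} = 1.546/0.07847 = 19.7.

19.7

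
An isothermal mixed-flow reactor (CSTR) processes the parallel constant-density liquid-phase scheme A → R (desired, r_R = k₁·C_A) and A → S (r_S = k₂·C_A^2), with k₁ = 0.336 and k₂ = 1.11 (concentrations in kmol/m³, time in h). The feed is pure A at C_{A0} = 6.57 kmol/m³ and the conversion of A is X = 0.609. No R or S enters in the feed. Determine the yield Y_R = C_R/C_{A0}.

0.0642

Exit C_A = C_{A0}(1−X) = 6.57×0.391 = 2.569 kmol/m³.
Rates in a CSTR are evaluated at the outlet concentration: r_R = 0.336×2.569 = 0.8631, r_S = 1.11×2.569^2 = 7.325.
Fraction of consumed A going to R: r_R/(r_R+r_S) = 0.1054.
C_R = 0.1054·C_{A0}·X = 0.1054×6.57×0.609 = 0.422 kmol/m³; Y_R = C_R/C_{A0} = 0.0642.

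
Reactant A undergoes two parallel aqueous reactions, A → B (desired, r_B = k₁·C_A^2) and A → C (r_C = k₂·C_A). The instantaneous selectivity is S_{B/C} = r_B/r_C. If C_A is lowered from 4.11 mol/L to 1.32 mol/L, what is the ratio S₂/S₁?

0.321

S_{B/C} = (k₁/k₂)·C_A, so S₂/S₁ = (C_{A,2}/C_{A,1}).
= 1.32/4.11 = 0.321.
Selectivity toward B falls as C_A falls — high-concentration operation is favoured.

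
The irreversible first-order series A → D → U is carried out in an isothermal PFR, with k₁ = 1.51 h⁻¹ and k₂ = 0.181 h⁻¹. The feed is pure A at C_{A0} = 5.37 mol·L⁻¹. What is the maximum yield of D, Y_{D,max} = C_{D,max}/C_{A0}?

0.749

For a first-order series the maximum intermediate yield is C_{D,max}/C_{A0} = (k₁/k₂)^[k₂/(k₂−k₁)].
= (1.51/0.181)^(0.181/(0.181−1.51)) = (8.343)^(-0.1362) = 0.7491.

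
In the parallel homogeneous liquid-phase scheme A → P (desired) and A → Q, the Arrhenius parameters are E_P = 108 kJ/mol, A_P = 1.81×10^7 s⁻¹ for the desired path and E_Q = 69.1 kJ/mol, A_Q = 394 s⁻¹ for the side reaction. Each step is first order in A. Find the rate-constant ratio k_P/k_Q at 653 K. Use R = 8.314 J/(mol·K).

35.5

With equal orders, S_{P/Q} = k_P/k_Q = (A_P/A_Q)·exp[(E_Q−E_P)/(RT)].
(E_Q−E_P)/(RT) = (69.1−108)×10³/(8.314×653) = -38900/5429 = -7.165.
k_P/k_Q = (1.81×10^7/394)·exp(-7.165) = 45939 × 7.730×10^-4 = 35.5.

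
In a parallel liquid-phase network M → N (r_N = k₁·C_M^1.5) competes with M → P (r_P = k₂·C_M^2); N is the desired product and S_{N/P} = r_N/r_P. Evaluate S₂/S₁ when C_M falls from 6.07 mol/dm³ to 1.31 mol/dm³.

2.15

S_{N/P} = (k₁/k₂)·C_M^-0.5, so S₂/S₁ = (C_{M,2}/C_{M,1})^-0.5.
= (1.31/6.07)^(-0.5) = (0.2158)^(-0.5) = 2.15.
Selectivity toward N rises as C_M falls — low-concentration operation is favoured.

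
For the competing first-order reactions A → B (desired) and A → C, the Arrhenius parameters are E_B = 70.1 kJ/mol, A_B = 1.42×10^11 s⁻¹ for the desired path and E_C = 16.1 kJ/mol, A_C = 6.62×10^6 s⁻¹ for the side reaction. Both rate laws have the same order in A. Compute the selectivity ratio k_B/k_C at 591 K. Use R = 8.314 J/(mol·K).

k_B/k_C = (A_B/A_C)·exp[−(E_B−E_C)/(RT)] = (A_B/A_C)·exp[(E_C−E_B)/(RT)].
(E_C−E_B)/(RT) = (16.1−70.1)×10³/(8.314×591) = -54000/4914 = -10.99.
k_B/k_C = (1.42×10^11/6.62×10^6)·exp(-10.99) = 21450 × 1.687×10^-5 = 0.362.
Since E_B > E_C, raising the temperature improves selectivity toward B.

0.362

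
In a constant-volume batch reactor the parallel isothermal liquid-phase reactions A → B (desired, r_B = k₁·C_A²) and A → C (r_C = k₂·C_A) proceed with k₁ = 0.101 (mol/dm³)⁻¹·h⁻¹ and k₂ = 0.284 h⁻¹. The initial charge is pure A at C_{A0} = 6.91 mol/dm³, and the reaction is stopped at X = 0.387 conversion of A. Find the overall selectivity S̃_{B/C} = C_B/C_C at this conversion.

1.96

C_A = C_{A0}(1−X) = 4.236 mol/dm³.
Along a PFR/batch, dC_C/dC_A = −r_C/(r_B+r_C) = −k₂/(k₂+k₁·C_A).
Integrating from C_{A0} to C_A: C_C = (0.284/0.101)·ln[(0.284+0.101·6.91)/(0.284+0.101·4.24)] = 2.812·ln(0.9819/0.7118) = 0.9045 mol/dm³.
Then C_B = (C_{A0}−C_A) − C_C = 2.674 − 0.9045 = 1.770 mol/dm³.
S̃_{B/C} = C_B/C_C = 1.770/0.9045 = 1.96.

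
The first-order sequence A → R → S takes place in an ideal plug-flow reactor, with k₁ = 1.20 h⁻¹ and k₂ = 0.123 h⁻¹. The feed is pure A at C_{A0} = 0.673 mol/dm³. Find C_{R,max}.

0.519 mol/dm³

At the optimum, C_{R,max}/C_{A0} = (k₁/k₂)^[k₂/(k₂−k₁)].
= (1.20/0.123)^(0.123/(0.123−1.20)) = (9.756)^(-0.1142) = 0.7709.
C_{R,max} = 0.7709×0.673 = 0.519 mol/dm³.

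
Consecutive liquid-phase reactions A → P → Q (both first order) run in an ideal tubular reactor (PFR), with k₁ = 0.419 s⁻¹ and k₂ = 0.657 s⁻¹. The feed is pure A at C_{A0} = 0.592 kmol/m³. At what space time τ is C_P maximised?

Setting dC_P/dτ = 0 gives τ_opt = ln(k₂/k₁)/(k₂−k₁).
= ln(0.657/0.419)/(0.657−0.419) = ln(1.568)/0.2380 = 0.4498/0.2380 = 1.89 s.

1.89 s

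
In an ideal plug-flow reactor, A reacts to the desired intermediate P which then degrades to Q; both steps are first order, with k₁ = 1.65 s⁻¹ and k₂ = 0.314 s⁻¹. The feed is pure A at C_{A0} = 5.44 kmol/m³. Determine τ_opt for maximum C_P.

1.24 s

Setting dC_P/dτ = 0 gives τ_opt = ln(k₂/k₁)/(k₂−k₁).
= ln(0.314/1.65)/(0.314−1.65) = ln(0.1903)/-1.336 = -1.659/-1.336 = 1.24 s.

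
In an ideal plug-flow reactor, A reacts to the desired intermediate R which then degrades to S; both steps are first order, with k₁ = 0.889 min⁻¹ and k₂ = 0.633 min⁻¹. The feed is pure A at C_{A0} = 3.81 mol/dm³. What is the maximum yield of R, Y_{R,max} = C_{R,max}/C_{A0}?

For a first-order series the maximum intermediate yield is C_{R,max}/C_{A0} = (k₁/k₂)^[k₂/(k₂−k₁)].
= (0.889/0.633)^(0.633/(0.633−0.889)) = (1.404)^(-2.473) = 0.4318.

0.432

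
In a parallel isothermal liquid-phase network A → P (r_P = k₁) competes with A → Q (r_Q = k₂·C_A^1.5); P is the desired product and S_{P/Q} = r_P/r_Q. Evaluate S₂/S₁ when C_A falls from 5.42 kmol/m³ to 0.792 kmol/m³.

17.9

S_{P/Q} = (k₁/k₂)·C_A^-1.5, so S₂/S₁ = (C_{A,2}/C_{A,1})^-1.5.
= (0.792/5.42)^(-1.5) = (0.1461)^(-1.5) = 17.9.
Selectivity toward P rises as C_A falls — low-concentration operation is favoured.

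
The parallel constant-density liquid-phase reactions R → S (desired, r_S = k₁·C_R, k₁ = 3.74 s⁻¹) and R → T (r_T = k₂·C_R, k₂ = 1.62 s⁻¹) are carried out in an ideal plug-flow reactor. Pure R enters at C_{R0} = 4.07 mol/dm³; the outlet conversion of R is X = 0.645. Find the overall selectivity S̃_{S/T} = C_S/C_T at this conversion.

C_R = C_{R0}(1−X) = 1.445 mol/dm³.
Both paths are first order in R, so the instantaneous fraction to S is constant: dC_S/d(−C_R) = k₁/(k₁+k₂) = 0.6978.
C_S = 0.6978·(C_{R0}−C_R) = 0.6978×2.625 = 1.83 mol/dm³.
C_T = (C_{R0}−C_R)−C_S = 0.7934 mol/dm³; S̃_{S/T} = 1.832/0.7934 = 2.31.

2.31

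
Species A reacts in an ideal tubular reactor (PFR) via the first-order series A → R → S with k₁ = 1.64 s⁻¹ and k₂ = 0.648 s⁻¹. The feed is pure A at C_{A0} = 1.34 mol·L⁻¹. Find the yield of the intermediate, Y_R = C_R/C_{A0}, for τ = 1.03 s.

For first-order series with pure A initially, C_R(τ) = k₁C_{A0}/(k₂−k₁)·(e^(−k₁τ) − e^(−k₂τ)).
e^(−k₁τ) = e^(−1.64×1.03) = e^(−1.689) = 0.1847; e^(−k₂τ) = e^(−0.6674) = 0.5130.
C_R = 1.64×1.34/(0.648−1.64) × (0.1847−0.5130) = (-2.215)×(-0.3284) = 0.7274 mol·L⁻¹.
Y_R = C_R/C_{A0} = 0.7274/1.34 = 0.543.

0.543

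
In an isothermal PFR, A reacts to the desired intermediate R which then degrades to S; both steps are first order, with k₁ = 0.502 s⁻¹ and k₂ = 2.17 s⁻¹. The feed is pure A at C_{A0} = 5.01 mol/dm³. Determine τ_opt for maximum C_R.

0.878 s

For first-order series the maximum of C_R occurs at τ_opt = ln(k₂/k₁)/(k₂−k₁).
= ln(2.17/0.502)/(2.17−0.502) = ln(4.323)/1.668 = 1.464/1.668 = 0.878 s.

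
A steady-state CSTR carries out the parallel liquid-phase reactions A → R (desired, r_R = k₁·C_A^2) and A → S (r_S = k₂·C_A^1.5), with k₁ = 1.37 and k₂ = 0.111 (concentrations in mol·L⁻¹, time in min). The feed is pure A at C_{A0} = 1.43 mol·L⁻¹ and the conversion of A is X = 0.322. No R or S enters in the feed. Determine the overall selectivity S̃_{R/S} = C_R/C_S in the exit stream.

12.2

Exit C_A = C_{A0}(1−X) = 1.43×0.678 = 0.9695 mol·L⁻¹.
In a CSTR the entire volume is at exit conditions, so r_R = 1.37×0.9695^2 = 1.288 and r_S = 0.111×0.9695^1.5 = 0.1060.
Overall selectivity = C_R/C_S = r_Rτ/(r_Sτ) = r_R/r_S = 12.2.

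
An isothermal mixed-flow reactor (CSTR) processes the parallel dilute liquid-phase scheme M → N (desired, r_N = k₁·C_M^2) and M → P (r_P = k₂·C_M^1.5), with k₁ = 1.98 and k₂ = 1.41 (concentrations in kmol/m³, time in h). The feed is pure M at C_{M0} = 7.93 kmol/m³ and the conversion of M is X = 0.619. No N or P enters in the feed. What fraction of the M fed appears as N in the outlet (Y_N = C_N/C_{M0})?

0.439

Exit C_M = C_{M0}(1−X) = 7.93×0.381 = 3.021 kmol/m³.
A CSTR operates uniformly at the exit composition, giving r_N = 18.07 and r_P = 7.405 (each k·C_M^n at C_M = 3.021).
Fraction of consumed M going to N: r_N/(r_N+r_P) = 0.7094.
C_N = 0.7094·C_{M0}·X = 0.7094×7.93×0.619 = 3.48 kmol/m³; Y_N = C_N/C_{M0} = 0.439.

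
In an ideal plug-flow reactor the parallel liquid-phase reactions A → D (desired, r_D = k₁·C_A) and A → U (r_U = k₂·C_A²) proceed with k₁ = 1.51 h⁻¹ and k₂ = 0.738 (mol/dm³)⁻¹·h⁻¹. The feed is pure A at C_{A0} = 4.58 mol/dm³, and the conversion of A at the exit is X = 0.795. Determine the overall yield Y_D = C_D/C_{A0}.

0.356

C_A = C_{A0}(1−X) = 0.9389 mol/dm³.
Along a PFR/batch, dC_D/dC_A = −r_D/(r_D+r_U) = −k₁/(k₁+k₂·C_A).
Integrating from C_{A0} to C_A: C_D = (1.51/0.738)·ln[(1.51+0.738·4.58)/(1.51+0.738·0.939)] = 2.046·ln(4.890/2.203) = 1.632 mol/dm³.
Y_D = C_D/C_{A0} = 1.632/4.58 = 0.356.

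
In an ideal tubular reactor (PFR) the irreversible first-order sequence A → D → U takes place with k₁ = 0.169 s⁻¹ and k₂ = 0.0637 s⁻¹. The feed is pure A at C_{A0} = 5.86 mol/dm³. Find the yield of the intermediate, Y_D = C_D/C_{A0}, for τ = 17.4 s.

For first-order series with pure A initially, C_D(τ) = k₁C_{A0}/(k₂−k₁)·(e^(−k₁τ) − e^(−k₂τ)).
e^(−k₁τ) = e^(−0.169×17.4) = e^(−2.941) = 0.05283; e^(−k₂τ) = e^(−1.108) = 0.3301.
C_D = 0.169×5.86/(0.0637−0.169) × (0.05283−0.3301) = (-9.405)×(-0.2773) = 2.608 mol/dm³.
Y_D = C_D/C_{A0} = 2.608/5.86 = 0.445.

0.445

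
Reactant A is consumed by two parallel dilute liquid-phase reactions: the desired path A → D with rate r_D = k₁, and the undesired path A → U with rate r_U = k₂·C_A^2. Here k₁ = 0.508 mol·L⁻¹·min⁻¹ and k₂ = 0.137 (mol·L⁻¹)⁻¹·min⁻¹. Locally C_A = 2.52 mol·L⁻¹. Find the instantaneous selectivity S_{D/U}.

0.584

S_{D/U} = r_D/r_U = (k₁)/(k₂·C_A^2) = (k₁/k₂)·C_A^-2.
= (0.508) / (0.137×2.520^2) = 0.5080/0.8700 = 0.584.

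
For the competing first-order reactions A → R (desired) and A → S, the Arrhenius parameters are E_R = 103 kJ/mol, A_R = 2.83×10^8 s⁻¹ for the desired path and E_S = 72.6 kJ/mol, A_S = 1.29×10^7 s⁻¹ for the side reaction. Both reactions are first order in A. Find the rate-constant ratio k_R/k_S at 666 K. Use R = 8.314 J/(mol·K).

0.0905

k_R/k_S = (A_R/A_S)·exp[−(E_R−E_S)/(RT)] = (A_R/A_S)·exp[(E_S−E_R)/(RT)].
(E_S−E_R)/(RT) = (72.6−103)×10³/(8.314×666) = -30400/5537 = -5.490.
k_R/k_S = (2.83×10^8/1.29×10^7)·exp(-5.490) = 21.94 × 0.004127 = 0.0905.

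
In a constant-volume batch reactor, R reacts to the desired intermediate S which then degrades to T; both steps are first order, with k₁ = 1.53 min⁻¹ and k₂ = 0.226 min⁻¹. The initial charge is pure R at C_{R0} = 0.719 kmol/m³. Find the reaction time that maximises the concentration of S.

For first-order series the maximum of C_S occurs at t_opt = ln(k₂/k₁)/(k₂−k₁).
= ln(0.226/1.53)/(0.226−1.53) = ln(0.1477)/-1.304 = -1.912/-1.304 = 1.47 min.

1.47 min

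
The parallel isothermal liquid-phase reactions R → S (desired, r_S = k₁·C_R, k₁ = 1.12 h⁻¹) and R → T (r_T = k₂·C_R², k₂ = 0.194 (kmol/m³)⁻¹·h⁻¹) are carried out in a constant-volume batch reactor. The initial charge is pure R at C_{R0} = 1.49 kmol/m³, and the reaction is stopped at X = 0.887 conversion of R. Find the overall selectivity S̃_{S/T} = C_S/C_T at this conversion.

7.15

C_R = C_{R0}(1−X) = 0.1684 kmol/m³.
Along a PFR/batch, dC_S/dC_R = −r_S/(r_S+r_T) = −k₁/(k₁+k₂·C_R).
Integrating from C_{R0} to C_R: C_S = (1.12/0.194)·ln[(1.12+0.194·1.49)/(1.12+0.194·0.168)] = 5.773·ln(1.409/1.153) = 1.160 kmol/m³.
C_T = (C_{R0}−C_R)−C_S = 0.1621 kmol/m³; S̃_{S/T} = 1.160/0.1621 = 7.15.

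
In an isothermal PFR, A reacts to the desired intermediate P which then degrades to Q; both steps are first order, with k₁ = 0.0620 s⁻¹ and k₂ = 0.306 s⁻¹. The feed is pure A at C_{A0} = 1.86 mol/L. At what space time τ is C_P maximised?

6.54 s

For first-order series the maximum of C_P occurs at τ_opt = ln(k₂/k₁)/(k₂−k₁).
= ln(0.306/0.0620)/(0.306−0.0620) = ln(4.935)/0.2440 = 1.596/0.2440 = 6.54 s.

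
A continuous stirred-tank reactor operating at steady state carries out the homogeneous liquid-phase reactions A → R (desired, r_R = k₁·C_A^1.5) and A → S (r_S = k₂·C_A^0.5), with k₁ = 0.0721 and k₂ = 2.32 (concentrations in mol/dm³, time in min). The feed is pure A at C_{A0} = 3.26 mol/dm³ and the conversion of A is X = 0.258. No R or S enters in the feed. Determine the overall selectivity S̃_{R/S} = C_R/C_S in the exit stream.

Exit C_A = C_{A0}(1−X) = 3.26×0.742 = 2.419 mol/dm³.
Rates in a CSTR are evaluated at the outlet concentration: r_R = 0.0721×2.419^1.5 = 0.2712, r_S = 2.32×2.419^0.5 = 3.608.
Overall selectivity = C_R/C_S = r_Rτ/(r_Sτ) = r_R/r_S = 0.0752.

0.0752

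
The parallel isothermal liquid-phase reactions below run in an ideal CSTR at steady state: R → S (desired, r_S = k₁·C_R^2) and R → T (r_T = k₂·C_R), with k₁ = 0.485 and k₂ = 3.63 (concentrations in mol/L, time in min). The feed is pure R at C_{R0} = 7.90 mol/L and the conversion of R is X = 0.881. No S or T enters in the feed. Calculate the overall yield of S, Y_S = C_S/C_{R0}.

Exit C_R = C_{R0}(1−X) = 7.90×0.119 = 0.9401 mol/L.
In a CSTR the entire volume is at exit conditions, so r_S = 0.485×0.9401^2 = 0.4286 and r_T = 3.63×0.9401 = 3.413.
Fraction of consumed R going to S: r_S/(r_S+r_T) = 0.1116.
C_S = 0.1116·C_{R0}·X = 0.1116×7.90×0.881 = 0.777 mol/L; Y_S = C_S/C_{R0} = 0.0983.

0.0983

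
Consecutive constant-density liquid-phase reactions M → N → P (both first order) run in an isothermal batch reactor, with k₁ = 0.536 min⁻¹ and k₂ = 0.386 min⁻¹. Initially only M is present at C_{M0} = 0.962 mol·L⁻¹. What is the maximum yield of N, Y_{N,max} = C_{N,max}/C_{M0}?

0.430

For a first-order series the maximum intermediate yield is C_{N,max}/C_{M0} = (k₁/k₂)^[k₂/(k₂−k₁)].
= (0.536/0.386)^(0.386/(0.386−0.536)) = (1.389)^(-2.573) = 0.4296.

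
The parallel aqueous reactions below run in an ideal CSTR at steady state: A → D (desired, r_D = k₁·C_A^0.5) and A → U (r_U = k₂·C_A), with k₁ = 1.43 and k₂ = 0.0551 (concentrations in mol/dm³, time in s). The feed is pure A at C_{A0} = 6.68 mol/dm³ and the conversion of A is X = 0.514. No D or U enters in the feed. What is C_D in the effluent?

3.21 mol/dm³

Exit C_A = C_{A0}(1−X) = 6.68×0.486 = 3.246 mol/dm³.
Rates in a CSTR are evaluated at the outlet concentration: r_D = 1.43×3.246^0.5 = 2.577, r_U = 0.0551×3.246 = 0.1789.
Fraction of consumed A going to D: r_D/(r_D+r_U) = 0.9351.
C_D = 0.9351·C_{A0}·X = 0.9351×6.68×0.514 = 3.21 mol/dm³.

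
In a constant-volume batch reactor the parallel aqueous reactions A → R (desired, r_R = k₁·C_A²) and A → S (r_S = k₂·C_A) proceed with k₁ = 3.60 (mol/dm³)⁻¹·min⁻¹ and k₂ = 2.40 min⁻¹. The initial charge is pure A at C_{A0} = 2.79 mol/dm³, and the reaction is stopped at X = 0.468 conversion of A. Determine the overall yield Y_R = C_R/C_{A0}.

0.355

C_A = C_{A0}(1−X) = 1.484 mol/dm³.
Along a PFR/batch, dC_S/dC_A = −r_S/(r_R+r_S) = −k₂/(k₂+k₁·C_A).
Integrating from C_{A0} to C_A: C_S = (2.40/3.60)·ln[(2.40+3.60·2.79)/(2.40+3.60·1.48)] = 0.6667·ln(12.44/7.743) = 0.3163 mol/dm³.
Then C_R = (C_{A0}−C_A) − C_S = 1.306 − 0.3163 = 0.9895 mol/dm³.
Y_R = C_R/C_{A0} = 0.9895/2.79 = 0.355.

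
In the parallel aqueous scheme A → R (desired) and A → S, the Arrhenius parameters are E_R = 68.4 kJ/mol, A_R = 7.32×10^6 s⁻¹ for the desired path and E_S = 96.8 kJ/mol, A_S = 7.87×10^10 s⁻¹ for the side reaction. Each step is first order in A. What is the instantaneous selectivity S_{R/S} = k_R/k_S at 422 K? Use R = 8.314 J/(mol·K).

0.305

k_R/k_S = (A_R/A_S)·exp[−(E_R−E_S)/(RT)] = (A_R/A_S)·exp[(E_S−E_R)/(RT)].
(E_S−E_R)/(RT) = (96.8−68.4)×10³/(8.314×422) = 28400/3509 = 8.095.
k_R/k_S = (7.32×10^6/7.87×10^10)·exp(8.095) = 9.301×10^-5 × 3277 = 0.305.
Since E_R < E_S, lowering the temperature improves selectivity toward R.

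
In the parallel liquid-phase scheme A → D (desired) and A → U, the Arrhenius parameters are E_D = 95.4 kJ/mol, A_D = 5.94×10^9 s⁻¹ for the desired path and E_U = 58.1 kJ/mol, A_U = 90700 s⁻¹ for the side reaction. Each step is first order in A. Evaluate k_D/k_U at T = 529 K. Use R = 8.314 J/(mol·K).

13.6

Since both paths have the same order in A, the concentration cancels and S_{D/U} = k_D/k_U = (A_D/A_U)·exp[(E_U−E_D)/(RT)].
(E_U−E_D)/(RT) = (58.1−95.4)×10³/(8.314×529) = -37300/4398 = -8.481.
k_D/k_U = (5.94×10^9/90700)·exp(-8.481) = 65491 × 2.074×10^-4 = 13.6.
Since E_D > E_U, raising the temperature improves selectivity toward D.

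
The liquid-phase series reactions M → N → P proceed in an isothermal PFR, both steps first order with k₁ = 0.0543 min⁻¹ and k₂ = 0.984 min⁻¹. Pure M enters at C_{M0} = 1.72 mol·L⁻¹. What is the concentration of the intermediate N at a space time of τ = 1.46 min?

For first-order series with pure M initially, C_N(τ) = k₁C_{M0}/(k₂−k₁)·(e^(−k₁τ) − e^(−k₂τ)).
e^(−k₁τ) = e^(−0.0543×1.46) = e^(−0.07928) = 0.9238; e^(−k₂τ) = e^(−1.437) = 0.2377.
C_N = 0.0543×1.72/(0.984−0.0543) × (0.9238−0.2377) = 0.1005×0.6861 = 0.06892 mol·L⁻¹.

0.0689 mol·L⁻¹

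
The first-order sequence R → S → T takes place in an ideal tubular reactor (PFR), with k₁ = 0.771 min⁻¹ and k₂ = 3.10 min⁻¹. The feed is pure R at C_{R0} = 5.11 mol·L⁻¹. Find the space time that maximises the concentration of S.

Setting dC_S/dτ = 0 gives τ_opt = ln(k₂/k₁)/(k₂−k₁).
= ln(3.10/0.771)/(3.10−0.771) = ln(4.021)/2.329 = 1.391/2.329 = 0.597 min.

0.597 min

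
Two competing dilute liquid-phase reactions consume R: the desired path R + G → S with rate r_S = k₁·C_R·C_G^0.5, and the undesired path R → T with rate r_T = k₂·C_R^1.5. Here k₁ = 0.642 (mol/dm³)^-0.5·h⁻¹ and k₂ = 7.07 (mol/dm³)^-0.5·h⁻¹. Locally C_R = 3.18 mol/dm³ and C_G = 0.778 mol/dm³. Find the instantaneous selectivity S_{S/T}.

S_{S/T} = r_S/r_T = (k₁·C_R·C_G^0.5)/(k₂·C_R^1.5) = (k₁/k₂)·C_R^-0.5·C_G^0.5.
= (0.642×3.180×0.7780^0.5) / (7.07×3.180^1.5) = 1.801/40.09 = 0.0449.
The undesired path is higher order in R, so low C_R (CSTR or dilute feed) favours S.

0.0449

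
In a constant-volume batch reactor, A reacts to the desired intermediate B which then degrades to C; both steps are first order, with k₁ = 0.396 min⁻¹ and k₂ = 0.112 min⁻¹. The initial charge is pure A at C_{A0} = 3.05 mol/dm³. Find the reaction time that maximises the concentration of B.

4.45 min

For first-order series the maximum of C_B occurs at t_opt = ln(k₂/k₁)/(k₂−k₁).
= ln(0.112/0.396)/(0.112−0.396) = ln(0.2828)/-0.2840 = -1.263/-0.2840 = 4.45 min.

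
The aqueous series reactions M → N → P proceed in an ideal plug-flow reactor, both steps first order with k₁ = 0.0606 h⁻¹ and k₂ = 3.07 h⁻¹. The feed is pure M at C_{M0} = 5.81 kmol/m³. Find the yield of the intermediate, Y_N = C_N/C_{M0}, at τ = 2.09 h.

Solving the coupled first-order balances gives C_N(τ) = [k₁/(k₂−k₁)]·C_{M0}·(e^(−k₁τ) − e^(−k₂τ)).
e^(−k₁τ) = e^(−0.0606×2.09) = e^(−0.1267) = 0.8810; e^(−k₂τ) = e^(−6.416) = 0.001635.
C_N = 0.0606×5.81/(3.07−0.0606) × (0.8810−0.001635) = 0.1170×0.8794 = 0.1029 kmol/m³.
Y_N = C_N/C_{M0} = 0.1029/5.81 = 0.0177.

0.0177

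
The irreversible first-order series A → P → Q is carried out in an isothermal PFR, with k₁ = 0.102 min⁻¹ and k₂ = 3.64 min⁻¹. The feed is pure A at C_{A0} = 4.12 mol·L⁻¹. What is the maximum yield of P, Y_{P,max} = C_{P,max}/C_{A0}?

0.0253

For a first-order series the maximum intermediate yield is C_{P,max}/C_{A0} = (k₁/k₂)^[k₂/(k₂−k₁)].
= (0.102/3.64)^(3.64/(3.64−0.102)) = (0.02802)^(1.029) = 0.02528.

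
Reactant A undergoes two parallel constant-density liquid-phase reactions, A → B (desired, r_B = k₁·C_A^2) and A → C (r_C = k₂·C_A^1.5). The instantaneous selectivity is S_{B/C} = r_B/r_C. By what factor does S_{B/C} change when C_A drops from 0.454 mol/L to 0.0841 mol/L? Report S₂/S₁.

S_{B/C} = (k₁/k₂)·C_A^0.5, so S₂/S₁ = (C_{A,2}/C_{A,1})^0.5.
= (0.0841/0.454)^0.5 = (0.1852)^0.5 = 0.430.
Selectivity toward B falls as C_A falls — high-concentration operation is favoured.

0.430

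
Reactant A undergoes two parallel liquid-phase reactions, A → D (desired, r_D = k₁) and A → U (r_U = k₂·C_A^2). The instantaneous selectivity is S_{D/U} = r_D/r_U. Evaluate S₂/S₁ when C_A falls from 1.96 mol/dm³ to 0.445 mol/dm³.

S_{D/U} = (k₁/k₂)·C_A^-2, so S₂/S₁ = (C_{A,2}/C_{A,1})^-2.
= (0.445/1.96)^(-2) = (0.2270)^(-2) = 19.4.
Selectivity toward D rises as C_A falls — low-concentration operation is favoured.

19.4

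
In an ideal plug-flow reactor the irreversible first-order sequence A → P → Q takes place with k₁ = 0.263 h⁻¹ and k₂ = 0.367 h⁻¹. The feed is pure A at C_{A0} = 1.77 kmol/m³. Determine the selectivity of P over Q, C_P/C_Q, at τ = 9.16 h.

The intermediate concentration in a first-order A→B→C sequence is C_P = k₁C_{A0}(e^(−k₁τ) − e^(−k₂τ))/(k₂−k₁).
e^(−k₁τ) = e^(−0.263×9.16) = e^(−2.409) = 0.08990; e^(−k₂τ) = e^(−3.362) = 0.03468.
C_P = 0.263×1.77/(0.367−0.263) × (0.08990−0.03468) = 4.476×0.05522 = 0.2472 kmol/m³.
C_A = C_{A0}e^(−k₁τ) = 0.1591 kmol/m³, so C_Q = C_{A0}−C_A−C_P = 1.364 kmol/m³; C_P/C_Q = 0.181.

0.181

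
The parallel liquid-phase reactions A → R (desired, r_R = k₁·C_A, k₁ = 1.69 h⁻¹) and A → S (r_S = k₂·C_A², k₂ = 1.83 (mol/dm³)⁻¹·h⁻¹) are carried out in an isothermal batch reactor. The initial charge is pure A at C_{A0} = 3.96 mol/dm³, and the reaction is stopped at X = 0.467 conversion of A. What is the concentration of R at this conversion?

C_A = C_{A0}(1−X) = 2.111 mol/dm³.
Along a PFR/batch, dC_R/dC_A = −r_R/(r_R+r_S) = −k₁/(k₁+k₂·C_A).
Integrating from C_{A0} to C_A: C_R = (1.69/1.83)·ln[(1.69+1.83·3.96)/(1.69+1.83·2.11)] = 0.9235·ln(8.937/5.553) = 0.4395 mol/dm³.

0.440 mol/dm³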